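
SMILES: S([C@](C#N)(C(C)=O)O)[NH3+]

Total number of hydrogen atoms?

Hydrogens are implicit in SMILES; fill each atom to its normal valence:
  3 × C: no H
  1 × C: 3 H
  1 × N (charge +1): 3 H
  1 × N: no H
  1 × O: 1 H
  1 × O: no H
  1 × S: no H
  Total hydrogens = 7.

7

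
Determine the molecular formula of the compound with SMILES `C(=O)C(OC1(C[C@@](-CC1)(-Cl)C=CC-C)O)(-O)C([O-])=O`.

Heavy atoms from the SMILES: 12 C, 1 Cl, 6 O.
Implicit hydrogens by atom environment:
  4 × C: 2 H each → 8
  4 × C: no H
  3 × C: 1 H each → 3
  3 × O: no H
  2 × O: 1 H each → 2
  1 × C: 3 H
  1 × Cl: no H
  1 × O (charge -1): no H
  Total hydrogens = 16.
Net charge -1.
Molecular formula: C12H16ClO6-

C12H16ClO6-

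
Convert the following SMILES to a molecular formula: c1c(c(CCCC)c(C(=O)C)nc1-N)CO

Heavy atoms from the SMILES: 12 C, 2 N, 2 O.
Implicit hydrogens by atom environment:
  4 × C: 2 H each → 8
  4 × C (aromatic): no H
  2 × C: 3 H each → 6
  1 × C (aromatic): 1 H
  1 × C: no H
  1 × N: 2 H
  1 × N (aromatic): no H
  1 × O: 1 H
  1 × O: no H
  Total hydrogens = 18.
Molecular formula: C12H18N2O2

C12H18N2O2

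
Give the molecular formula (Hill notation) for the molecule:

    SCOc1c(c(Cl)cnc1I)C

C7H7ClINOS

Heavy atoms from the SMILES: 7 C, 1 Cl, 1 I, 1 N, 1 O, 1 S.
Implicit hydrogens by atom environment:
  4 × C (aromatic): no H
  1 × C: 3 H
  1 × C: 2 H
  1 × C (aromatic): 1 H
  1 × Cl: no H
  1 × I: no H
  1 × N (aromatic): no H
  1 × O: no H
  1 × S: 1 H
  Total hydrogens = 7.
Molecular formula: C7H7ClINOS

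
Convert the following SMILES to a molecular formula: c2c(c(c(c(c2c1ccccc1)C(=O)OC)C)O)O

Heavy atoms from the SMILES: 15 C, 4 O.
Implicit hydrogens by atom environment:
  6 × C (aromatic): 1 H each → 6
  6 × C (aromatic): no H
  2 × C: 3 H each → 6
  2 × O: 1 H each → 2
  2 × O: no H
  1 × C: no H
  Total hydrogens = 14.
Molecular formula: C15H14O4

C15H14O4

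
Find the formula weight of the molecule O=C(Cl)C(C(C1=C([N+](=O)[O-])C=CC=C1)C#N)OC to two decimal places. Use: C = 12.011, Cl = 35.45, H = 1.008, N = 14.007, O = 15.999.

268.65

Molecular formula: C11H9ClN2O4.
M = 11×12.011 + 1×35.45 + 9×1.008 + 2×14.007 + 4×15.999 = 268.65 g/mol.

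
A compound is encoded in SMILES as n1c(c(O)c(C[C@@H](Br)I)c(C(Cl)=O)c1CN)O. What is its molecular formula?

Heavy atoms from the SMILES: 1 Br, 9 C, 1 Cl, 1 I, 2 N, 3 O.
Implicit hydrogens by atom environment:
  5 × C (aromatic): no H
  2 × C: 2 H each → 4
  2 × O: 1 H each → 2
  1 × Br: no H
  1 × C: 1 H
  1 × C: no H
  1 × Cl: no H
  1 × I: no H
  1 × N: 2 H
  1 × N (aromatic): no H
  1 × O: no H
  Total hydrogens = 9.
Molecular formula: C9H9BrClIN2O3

C9H9BrClIN2O3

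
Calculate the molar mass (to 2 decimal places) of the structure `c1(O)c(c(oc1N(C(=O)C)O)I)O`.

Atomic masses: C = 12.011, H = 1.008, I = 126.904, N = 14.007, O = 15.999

299.02

Molecular formula: C6H6INO5.
M = 6×12.011 + 6×1.008 + 1×126.904 + 1×14.007 + 5×15.999 = 299.02 g/mol.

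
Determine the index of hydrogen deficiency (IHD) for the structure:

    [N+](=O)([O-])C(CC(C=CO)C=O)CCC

Molecular formula from the SMILES: C9H15NO4.
DoU = (2C + 2 + N − H − X)/2 = (2·9 + 2 + 1 − 15 − 0)/2 = 6/2 = 3.
(Structurally: 0 ring(s) + 3 π bond(s) = 3.)

3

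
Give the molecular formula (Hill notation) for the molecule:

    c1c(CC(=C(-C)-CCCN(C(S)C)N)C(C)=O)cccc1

C17H26N2OS

Heavy atoms from the SMILES: 17 C, 2 N, 1 O, 1 S.
Implicit hydrogens by atom environment:
  5 × C (aromatic): 1 H each → 5
  4 × C: 2 H each → 8
  3 × C: 3 H each → 9
  3 × C: no H
  1 × C: 1 H
  1 × C (aromatic): no H
  1 × N: 2 H
  1 × N: no H
  1 × O: no H
  1 × S: 1 H
  Total hydrogens = 26.
Molecular formula: C17H26N2OS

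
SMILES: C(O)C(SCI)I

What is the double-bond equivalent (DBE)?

Molecular formula from the SMILES: C3H6I2OS.
DoU = (2C + 2 + N − H − X)/2 = (2·3 + 2 + 0 − 6 − 2)/2 = 0/2 = 0.
(Structurally: 0 ring(s) + 0 π bond(s) = 0.)

0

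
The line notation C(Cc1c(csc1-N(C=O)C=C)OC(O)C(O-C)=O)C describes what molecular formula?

Heavy atoms from the SMILES: 13 C, 1 N, 5 O, 1 S.
Implicit hydrogens by atom environment:
  4 × O: no H
  3 × C: 2 H each → 6
  3 × C: 1 H each → 3
  3 × C (aromatic): no H
  2 × C: 3 H each → 6
  1 × C (aromatic): 1 H
  1 × C: no H
  1 × N: no H
  1 × O: 1 H
  1 × S (aromatic): no H
  Total hydrogens = 17.
Molecular formula: C13H17NO5S

C13H17NO5S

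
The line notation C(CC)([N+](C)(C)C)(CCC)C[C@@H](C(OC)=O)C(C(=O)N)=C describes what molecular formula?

Heavy atoms from the SMILES: 16 C, 2 N, 3 O.
Implicit hydrogens by atom environment:
  6 × C: 3 H each → 18
  5 × C: 2 H each → 10
  4 × C: no H
  3 × O: no H
  1 × C: 1 H
  1 × N: 2 H
  1 × N (charge +1): no H
  Total hydrogens = 31.
Net charge +1.
Molecular formula: C16H31N2O3+

C16H31N2O3+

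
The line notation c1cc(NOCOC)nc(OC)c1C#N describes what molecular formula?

C9H11N3O3

Heavy atoms from the SMILES: 9 C, 3 N, 3 O.
Implicit hydrogens by atom environment:
  3 × C (aromatic): no H
  3 × O: no H
  2 × C: 3 H each → 6
  2 × C (aromatic): 1 H each → 2
  1 × C: 2 H
  1 × C: no H
  1 × N: 1 H
  1 × N (aromatic): no H
  1 × N: no H
  Total hydrogens = 11.
Molecular formula: C9H11N3O3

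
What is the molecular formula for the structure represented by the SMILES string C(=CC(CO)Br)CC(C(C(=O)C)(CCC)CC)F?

C14H24BrFO2

Heavy atoms from the SMILES: 1 Br, 14 C, 1 F, 2 O.
Implicit hydrogens by atom environment:
  5 × C: 2 H each → 10
  4 × C: 1 H each → 4
  3 × C: 3 H each → 9
  2 × C: no H
  1 × Br: no H
  1 × F: no H
  1 × O: 1 H
  1 × O: no H
  Total hydrogens = 24.
Molecular formula: C14H24BrFO2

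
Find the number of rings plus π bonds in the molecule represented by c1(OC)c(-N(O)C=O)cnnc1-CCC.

Molecular formula from the SMILES: C9H13N3O3.
DoU = (2C + 2 + N − H − X)/2 = (2·9 + 2 + 3 − 13 − 0)/2 = 10/2 = 5.
(Structurally: 1 ring(s) + 4 π bond(s) = 5.)

5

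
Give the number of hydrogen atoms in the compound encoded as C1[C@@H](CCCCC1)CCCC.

Hydrogens are implicit in SMILES; fill each atom to its normal valence:
  9 × C: 2 H each → 18
  1 × C: 3 H
  1 × C: 1 H
  Total hydrogens = 22.

22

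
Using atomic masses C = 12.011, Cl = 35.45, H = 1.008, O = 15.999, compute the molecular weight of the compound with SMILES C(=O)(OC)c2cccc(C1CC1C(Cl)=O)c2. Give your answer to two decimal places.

Molecular formula: C12H11ClO3.
M = 12×12.011 + 1×35.45 + 11×1.008 + 3×15.999 = 238.67 g/mol.

238.67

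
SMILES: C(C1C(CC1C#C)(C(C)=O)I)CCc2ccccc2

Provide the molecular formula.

Heavy atoms from the SMILES: 17 C, 1 I, 1 O.
Implicit hydrogens by atom environment:
  5 × C (aromatic): 1 H each → 5
  4 × C: 2 H each → 8
  3 × C: 1 H each → 3
  3 × C: no H
  1 × C: 3 H
  1 × C (aromatic): no H
  1 × I: no H
  1 × O: no H
  Total hydrogens = 19.
Molecular formula: C17H19IO

C17H19IO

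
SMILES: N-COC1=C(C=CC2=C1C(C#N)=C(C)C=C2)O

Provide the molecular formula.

C13H12N2O2

Heavy atoms from the SMILES: 13 C, 2 N, 2 O.
Implicit hydrogens by atom environment:
  6 × C (aromatic): no H
  4 × C (aromatic): 1 H each → 4
  1 × C: 3 H
  1 × C: 2 H
  1 × C: no H
  1 × N: 2 H
  1 × N: no H
  1 × O: 1 H
  1 × O: no H
  Total hydrogens = 12.
Molecular formula: C13H12N2O2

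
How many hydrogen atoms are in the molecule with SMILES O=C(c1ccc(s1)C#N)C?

5

Hydrogens are implicit in SMILES; fill each atom to its normal valence:
  2 × C (aromatic): 1 H each → 2
  2 × C (aromatic): no H
  2 × C: no H
  1 × C: 3 H
  1 × N: no H
  1 × O: no H
  1 × S (aromatic): no H
  Total hydrogens = 5.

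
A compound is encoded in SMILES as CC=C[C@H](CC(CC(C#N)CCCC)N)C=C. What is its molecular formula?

Heavy atoms from the SMILES: 15 C, 2 N.
Implicit hydrogens by atom environment:
  6 × C: 2 H each → 12
  6 × C: 1 H each → 6
  2 × C: 3 H each → 6
  1 × C: no H
  1 × N: 2 H
  1 × N: no H
  Total hydrogens = 26.
Molecular formula: C15H26N2

C15H26N2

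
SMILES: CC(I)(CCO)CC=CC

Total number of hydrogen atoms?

15

Hydrogens are implicit in SMILES; fill each atom to its normal valence:
  3 × C: 2 H each → 6
  2 × C: 3 H each → 6
  2 × C: 1 H each → 2
  1 × C: no H
  1 × I: no H
  1 × O: 1 H
  Total hydrogens = 15.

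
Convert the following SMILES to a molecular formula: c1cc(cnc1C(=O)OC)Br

Heavy atoms from the SMILES: 1 Br, 7 C, 1 N, 2 O.
Implicit hydrogens by atom environment:
  3 × C (aromatic): 1 H each → 3
  2 × C (aromatic): no H
  2 × O: no H
  1 × Br: no H
  1 × C: 3 H
  1 × C: no H
  1 × N (aromatic): no H
  Total hydrogens = 6.
Molecular formula: C7H6BrNO2

C7H6BrNO2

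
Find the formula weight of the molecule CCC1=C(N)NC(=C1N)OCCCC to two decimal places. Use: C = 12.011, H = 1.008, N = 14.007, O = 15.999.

197.28

Molecular formula: C10H19N3O.
M = 10×12.011 + 19×1.008 + 3×14.007 + 1×15.999 = 197.28 g/mol.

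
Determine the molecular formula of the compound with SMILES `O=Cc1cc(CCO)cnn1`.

Heavy atoms from the SMILES: 7 C, 2 N, 2 O.
Implicit hydrogens by atom environment:
  2 × C: 2 H each → 4
  2 × C (aromatic): 1 H each → 2
  2 × C (aromatic): no H
  2 × N (aromatic): no H
  1 × C: 1 H
  1 × O: 1 H
  1 × O: no H
  Total hydrogens = 8.
Molecular formula: C7H8N2O2

C7H8N2O2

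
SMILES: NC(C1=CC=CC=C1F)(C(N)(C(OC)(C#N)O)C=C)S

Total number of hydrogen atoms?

Hydrogens are implicit in SMILES; fill each atom to its normal valence:
  4 × C (aromatic): 1 H each → 4
  4 × C: no H
  2 × C (aromatic): no H
  2 × N: 2 H each → 4
  1 × C: 3 H
  1 × C: 2 H
  1 × C: 1 H
  1 × F: no H
  1 × N: no H
  1 × O: 1 H
  1 × O: no H
  1 × S: 1 H
  Total hydrogens = 16.

16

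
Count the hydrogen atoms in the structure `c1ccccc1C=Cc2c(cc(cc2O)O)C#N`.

Hydrogens are implicit in SMILES; fill each atom to its normal valence:
  7 × C (aromatic): 1 H each → 7
  5 × C (aromatic): no H
  2 × C: 1 H each → 2
  2 × O: 1 H each → 2
  1 × C: no H
  1 × N: no H
  Total hydrogens = 11.

11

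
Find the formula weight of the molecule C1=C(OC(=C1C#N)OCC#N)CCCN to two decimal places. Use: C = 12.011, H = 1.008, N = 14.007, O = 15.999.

205.22

Molecular formula: C10H11N3O2.
M = 10×12.011 + 11×1.008 + 3×14.007 + 2×15.999 = 205.22 g/mol.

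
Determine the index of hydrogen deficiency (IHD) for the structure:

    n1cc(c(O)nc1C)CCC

4

Molecular formula from the SMILES: C8H12N2O.
DoU = (2C + 2 + N − H − X)/2 = (2·8 + 2 + 2 − 12 − 0)/2 = 8/2 = 4.
(Structurally: 1 ring(s) + 3 π bond(s) = 4.)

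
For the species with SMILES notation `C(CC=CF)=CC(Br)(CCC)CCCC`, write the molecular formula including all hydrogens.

Heavy atoms from the SMILES: 1 Br, 13 C, 1 F.
Implicit hydrogens by atom environment:
  6 × C: 2 H each → 12
  4 × C: 1 H each → 4
  2 × C: 3 H each → 6
  1 × Br: no H
  1 × C: no H
  1 × F: no H
  Total hydrogens = 22.
Molecular formula: C13H22BrF

C13H22BrF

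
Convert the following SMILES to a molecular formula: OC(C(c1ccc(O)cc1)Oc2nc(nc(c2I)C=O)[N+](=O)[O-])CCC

Heavy atoms from the SMILES: 16 C, 1 I, 3 N, 6 O.
Implicit hydrogens by atom environment:
  6 × C (aromatic): no H
  4 × C (aromatic): 1 H each → 4
  3 × C: 1 H each → 3
  3 × O: no H
  2 × C: 2 H each → 4
  2 × N (aromatic): no H
  2 × O: 1 H each → 2
  1 × C: 3 H
  1 × I: no H
  1 × N (charge +1): no H
  1 × O (charge -1): no H
  Total hydrogens = 16.
Molecular formula: C16H16IN3O6

C16H16IN3O6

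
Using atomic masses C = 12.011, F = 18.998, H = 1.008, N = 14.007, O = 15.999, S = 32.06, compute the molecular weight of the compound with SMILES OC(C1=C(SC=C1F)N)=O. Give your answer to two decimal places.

Molecular formula: C5H4FNO2S.
M = 5×12.011 + 1×18.998 + 4×1.008 + 1×14.007 + 2×15.999 + 1×32.06 = 161.15 g/mol.

161.15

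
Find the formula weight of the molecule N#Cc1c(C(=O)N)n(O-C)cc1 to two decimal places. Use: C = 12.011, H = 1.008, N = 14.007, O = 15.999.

165.15

Molecular formula: C7H7N3O2.
M = 7×12.011 + 7×1.008 + 3×14.007 + 2×15.999 = 165.15 g/mol.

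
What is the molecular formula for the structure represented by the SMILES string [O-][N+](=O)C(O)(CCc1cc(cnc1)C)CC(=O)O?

C11H14N2O5

Heavy atoms from the SMILES: 11 C, 2 N, 5 O.
Implicit hydrogens by atom environment:
  3 × C: 2 H each → 6
  3 × C (aromatic): 1 H each → 3
  2 × C (aromatic): no H
  2 × C: no H
  2 × O: 1 H each → 2
  2 × O: no H
  1 × C: 3 H
  1 × N (aromatic): no H
  1 × N (charge +1): no H
  1 × O (charge -1): no H
  Total hydrogens = 14.
Molecular formula: C11H14N2O5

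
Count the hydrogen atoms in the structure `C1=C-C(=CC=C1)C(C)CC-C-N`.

Hydrogens are implicit in SMILES; fill each atom to its normal valence:
  5 × C (aromatic): 1 H each → 5
  3 × C: 2 H each → 6
  1 × C: 3 H
  1 × C: 1 H
  1 × C (aromatic): no H
  1 × N: 2 H
  Total hydrogens = 17.

17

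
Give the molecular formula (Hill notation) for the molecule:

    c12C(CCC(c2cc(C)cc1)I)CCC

C14H19I

Heavy atoms from the SMILES: 14 C, 1 I.
Implicit hydrogens by atom environment:
  4 × C: 2 H each → 8
  3 × C (aromatic): 1 H each → 3
  3 × C (aromatic): no H
  2 × C: 3 H each → 6
  2 × C: 1 H each → 2
  1 × I: no H
  Total hydrogens = 19.
Molecular formula: C14H19I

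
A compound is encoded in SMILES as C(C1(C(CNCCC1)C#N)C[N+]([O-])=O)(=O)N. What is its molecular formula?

Heavy atoms from the SMILES: 9 C, 4 N, 3 O.
Implicit hydrogens by atom environment:
  5 × C: 2 H each → 10
  3 × C: no H
  2 × O: no H
  1 × C: 1 H
  1 × N: 2 H
  1 × N: 1 H
  1 × N: no H
  1 × N (charge +1): no H
  1 × O (charge -1): no H
  Total hydrogens = 14.
Molecular formula: C9H14N4O3

C9H14N4O3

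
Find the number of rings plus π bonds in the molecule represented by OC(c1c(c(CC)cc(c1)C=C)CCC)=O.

Molecular formula from the SMILES: C14H18O2.
DoU = (2C + 2 + N − H − X)/2 = (2·14 + 2 + 0 − 18 − 0)/2 = 12/2 = 6.
(Structurally: 1 ring(s) + 5 π bond(s) = 6.)

6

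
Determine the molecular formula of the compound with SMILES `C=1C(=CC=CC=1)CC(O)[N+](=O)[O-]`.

C8H9NO3

Heavy atoms from the SMILES: 8 C, 1 N, 3 O.
Implicit hydrogens by atom environment:
  5 × C (aromatic): 1 H each → 5
  1 × C: 2 H
  1 × C: 1 H
  1 × C (aromatic): no H
  1 × N (charge +1): no H
  1 × O: 1 H
  1 × O: no H
  1 × O (charge -1): no H
  Total hydrogens = 9.
Molecular formula: C8H9NO3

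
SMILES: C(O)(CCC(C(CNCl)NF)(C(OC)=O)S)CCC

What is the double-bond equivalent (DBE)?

1

Molecular formula from the SMILES: C11H22ClFN2O3S.
DoU = (2C + 2 + N − H − X)/2 = (2·11 + 2 + 2 − 22 − 2)/2 = 2/2 = 1.
(Structurally: 0 ring(s) + 1 π bond(s) = 1.)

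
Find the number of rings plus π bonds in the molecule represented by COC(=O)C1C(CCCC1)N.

Molecular formula from the SMILES: C8H15NO2.
DoU = (2C + 2 + N − H − X)/2 = (2·8 + 2 + 1 − 15 − 0)/2 = 4/2 = 2.
(Structurally: 1 ring(s) + 1 π bond(s) = 2.)

2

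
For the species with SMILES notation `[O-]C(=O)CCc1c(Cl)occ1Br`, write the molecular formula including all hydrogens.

Heavy atoms from the SMILES: 1 Br, 7 C, 1 Cl, 3 O.
Implicit hydrogens by atom environment:
  3 × C (aromatic): no H
  2 × C: 2 H each → 4
  1 × Br: no H
  1 × C (aromatic): 1 H
  1 × C: no H
  1 × Cl: no H
  1 × O (aromatic): no H
  1 × O: no H
  1 × O (charge -1): no H
  Total hydrogens = 5.
Net charge -1.
Molecular formula: C7H5BrClO3-

C7H5BrClO3-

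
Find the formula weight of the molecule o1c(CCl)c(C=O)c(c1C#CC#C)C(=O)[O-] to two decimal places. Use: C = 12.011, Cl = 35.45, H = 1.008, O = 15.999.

235.60

Molecular formula: C11H4ClO4-.
M = 11×12.011 + 1×35.45 + 4×1.008 + 4×15.999 = 235.60 g/mol.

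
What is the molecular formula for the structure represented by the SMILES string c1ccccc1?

C6H6

Heavy atoms from the SMILES: 6 C.
Implicit hydrogens by atom environment:
  6 × C (aromatic): 1 H each → 6
  Total hydrogens = 6.
Molecular formula: C6H6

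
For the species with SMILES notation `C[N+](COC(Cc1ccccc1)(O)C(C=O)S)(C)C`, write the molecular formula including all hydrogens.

Heavy atoms from the SMILES: 14 C, 1 N, 3 O, 1 S.
Implicit hydrogens by atom environment:
  5 × C (aromatic): 1 H each → 5
  3 × C: 3 H each → 9
  2 × C: 2 H each → 4
  2 × C: 1 H each → 2
  2 × O: no H
  1 × C: no H
  1 × C (aromatic): no H
  1 × N (charge +1): no H
  1 × O: 1 H
  1 × S: 1 H
  Total hydrogens = 22.
Net charge +1.
Molecular formula: C14H22NO3S+

C14H22NO3S+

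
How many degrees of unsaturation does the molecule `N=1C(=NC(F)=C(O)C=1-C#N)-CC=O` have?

7

Molecular formula from the SMILES: C7H4FN3O2.
DoU = (2C + 2 + N − H − X)/2 = (2·7 + 2 + 3 − 4 − 1)/2 = 14/2 = 7.
(Structurally: 1 ring(s) + 6 π bond(s) = 7.)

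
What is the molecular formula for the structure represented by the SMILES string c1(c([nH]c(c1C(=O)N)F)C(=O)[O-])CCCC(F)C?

C11H13F2N2O3-

Heavy atoms from the SMILES: 11 C, 2 F, 2 N, 3 O.
Implicit hydrogens by atom environment:
  4 × C (aromatic): no H
  3 × C: 2 H each → 6
  2 × C: no H
  2 × F: no H
  2 × O: no H
  1 × C: 3 H
  1 × C: 1 H
  1 × N: 2 H
  1 × N (aromatic): 1 H
  1 × O (charge -1): no H
  Total hydrogens = 13.
Net charge -1.
Molecular formula: C11H13F2N2O3-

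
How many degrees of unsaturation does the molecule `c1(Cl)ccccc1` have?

4

Molecular formula from the SMILES: C6H5Cl.
DoU = (2C + 2 + N − H − X)/2 = (2·6 + 2 + 0 − 5 − 1)/2 = 8/2 = 4.
(Structurally: 1 ring(s) + 3 π bond(s) = 4.)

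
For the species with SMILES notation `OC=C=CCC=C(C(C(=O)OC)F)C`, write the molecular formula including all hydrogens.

C10H13FO3

Heavy atoms from the SMILES: 10 C, 1 F, 3 O.
Implicit hydrogens by atom environment:
  4 × C: 1 H each → 4
  3 × C: no H
  2 × C: 3 H each → 6
  2 × O: no H
  1 × C: 2 H
  1 × F: no H
  1 × O: 1 H
  Total hydrogens = 13.
Molecular formula: C10H13FO3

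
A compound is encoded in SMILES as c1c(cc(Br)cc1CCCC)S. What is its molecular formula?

Heavy atoms from the SMILES: 1 Br, 10 C, 1 S.
Implicit hydrogens by atom environment:
  3 × C: 2 H each → 6
  3 × C (aromatic): 1 H each → 3
  3 × C (aromatic): no H
  1 × Br: no H
  1 × C: 3 H
  1 × S: 1 H
  Total hydrogens = 13.
Molecular formula: C10H13BrS

C10H13BrS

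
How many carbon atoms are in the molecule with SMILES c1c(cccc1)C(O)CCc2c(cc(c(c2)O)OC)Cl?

The symbol for carbon appears 16 times in the SMILES. Lowercase c denotes aromatic carbon and counts toward C.

16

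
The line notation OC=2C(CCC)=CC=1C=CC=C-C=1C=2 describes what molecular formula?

Heavy atoms from the SMILES: 13 C, 1 O.
Implicit hydrogens by atom environment:
  6 × C (aromatic): 1 H each → 6
  4 × C (aromatic): no H
  2 × C: 2 H each → 4
  1 × C: 3 H
  1 × O: 1 H
  Total hydrogens = 14.
Molecular formula: C13H14O

C13H14O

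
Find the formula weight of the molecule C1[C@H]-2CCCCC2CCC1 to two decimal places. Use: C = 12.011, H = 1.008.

138.25

Molecular formula: C10H18.
M = 10×12.011 + 18×1.008 = 138.25 g/mol.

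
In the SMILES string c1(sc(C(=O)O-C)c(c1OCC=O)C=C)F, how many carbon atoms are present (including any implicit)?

10

The symbol for carbon appears 10 times in the SMILES. Lowercase c denotes aromatic carbon and counts toward C.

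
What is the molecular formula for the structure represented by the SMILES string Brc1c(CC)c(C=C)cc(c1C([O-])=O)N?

C11H11BrNO2-

Heavy atoms from the SMILES: 1 Br, 11 C, 1 N, 2 O.
Implicit hydrogens by atom environment:
  5 × C (aromatic): no H
  2 × C: 2 H each → 4
  1 × Br: no H
  1 × C: 3 H
  1 × C (aromatic): 1 H
  1 × C: 1 H
  1 × C: no H
  1 × N: 2 H
  1 × O: no H
  1 × O (charge -1): no H
  Total hydrogens = 11.
Net charge -1.
Molecular formula: C11H11BrNO2-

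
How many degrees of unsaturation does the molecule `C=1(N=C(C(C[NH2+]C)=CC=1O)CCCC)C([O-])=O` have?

5

Molecular formula from the SMILES: C12H18N2O3.
DoU = (2C + 2 + N − H − X)/2 = (2·12 + 2 + 2 − 18 − 0)/2 = 10/2 = 5.
(Structurally: 1 ring(s) + 4 π bond(s) = 5.)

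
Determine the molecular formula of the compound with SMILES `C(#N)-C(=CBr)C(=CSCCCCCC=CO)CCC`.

Heavy atoms from the SMILES: 1 Br, 15 C, 1 N, 1 O, 1 S.
Implicit hydrogens by atom environment:
  7 × C: 2 H each → 14
  4 × C: 1 H each → 4
  3 × C: no H
  1 × Br: no H
  1 × C: 3 H
  1 × N: no H
  1 × O: 1 H
  1 × S: no H
  Total hydrogens = 22.
Molecular formula: C15H22BrNOS

C15H22BrNOS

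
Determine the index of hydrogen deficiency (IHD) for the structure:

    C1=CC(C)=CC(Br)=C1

4

Molecular formula from the SMILES: C7H7Br.
DoU = (2C + 2 + N − H − X)/2 = (2·7 + 2 + 0 − 7 − 1)/2 = 8/2 = 4.
(Structurally: 1 ring(s) + 3 π bond(s) = 4.)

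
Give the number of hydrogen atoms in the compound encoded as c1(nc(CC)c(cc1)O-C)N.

12

Hydrogens are implicit in SMILES; fill each atom to its normal valence:
  3 × C (aromatic): no H
  2 × C: 3 H each → 6
  2 × C (aromatic): 1 H each → 2
  1 × C: 2 H
  1 × N: 2 H
  1 × N (aromatic): no H
  1 × O: no H
  Total hydrogens = 12.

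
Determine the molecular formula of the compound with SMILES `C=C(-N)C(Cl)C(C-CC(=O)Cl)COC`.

C9H15Cl2NO2

Heavy atoms from the SMILES: 9 C, 2 Cl, 1 N, 2 O.
Implicit hydrogens by atom environment:
  4 × C: 2 H each → 8
  2 × C: 1 H each → 2
  2 × C: no H
  2 × Cl: no H
  2 × O: no H
  1 × C: 3 H
  1 × N: 2 H
  Total hydrogens = 15.
Molecular formula: C9H15Cl2NO2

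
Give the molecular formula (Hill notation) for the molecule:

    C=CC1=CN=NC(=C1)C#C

Heavy atoms from the SMILES: 8 C, 2 N.
Implicit hydrogens by atom environment:
  2 × C (aromatic): 1 H each → 2
  2 × C: 1 H each → 2
  2 × C (aromatic): no H
  2 × N (aromatic): no H
  1 × C: 2 H
  1 × C: no H
  Total hydrogens = 6.
Molecular formula: C8H6N2

C8H6N2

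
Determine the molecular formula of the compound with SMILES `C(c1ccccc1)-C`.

Heavy atoms from the SMILES: 8 C.
Implicit hydrogens by atom environment:
  5 × C (aromatic): 1 H each → 5
  1 × C: 3 H
  1 × C: 2 H
  1 × C (aromatic): no H
  Total hydrogens = 10.
Molecular formula: C8H10

C8H10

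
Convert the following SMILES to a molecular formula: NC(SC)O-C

Heavy atoms from the SMILES: 3 C, 1 N, 1 O, 1 S.
Implicit hydrogens by atom environment:
  2 × C: 3 H each → 6
  1 × C: 1 H
  1 × N: 2 H
  1 × O: no H
  1 × S: no H
  Total hydrogens = 9.
Molecular formula: C3H9NOS

C3H9NOS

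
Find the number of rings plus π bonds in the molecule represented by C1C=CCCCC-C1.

Molecular formula from the SMILES: C8H14.
DoU = (2C + 2 + N − H − X)/2 = (2·8 + 2 + 0 − 14 − 0)/2 = 4/2 = 2.
(Structurally: 1 ring(s) + 1 π bond(s) = 2.)

2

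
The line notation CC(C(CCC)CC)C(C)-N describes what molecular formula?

Heavy atoms from the SMILES: 10 C, 1 N.
Implicit hydrogens by atom environment:
  4 × C: 3 H each → 12
  3 × C: 2 H each → 6
  3 × C: 1 H each → 3
  1 × N: 2 H
  Total hydrogens = 23.
Molecular formula: C10H23N

C10H23N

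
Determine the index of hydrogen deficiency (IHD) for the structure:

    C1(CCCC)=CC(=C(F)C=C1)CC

Molecular formula from the SMILES: C12H17F.
DoU = (2C + 2 + N − H − X)/2 = (2·12 + 2 + 0 − 17 − 1)/2 = 8/2 = 4.
(Structurally: 1 ring(s) + 3 π bond(s) = 4.)

4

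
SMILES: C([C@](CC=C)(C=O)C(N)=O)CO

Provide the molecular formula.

C8H13NO3

Heavy atoms from the SMILES: 8 C, 1 N, 3 O.
Implicit hydrogens by atom environment:
  4 × C: 2 H each → 8
  2 × C: 1 H each → 2
  2 × C: no H
  2 × O: no H
  1 × N: 2 H
  1 × O: 1 H
  Total hydrogens = 13.
Molecular formula: C8H13NO3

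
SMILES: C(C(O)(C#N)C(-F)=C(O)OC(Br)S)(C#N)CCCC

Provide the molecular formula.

C11H14BrFN2O3S

Heavy atoms from the SMILES: 1 Br, 11 C, 1 F, 2 N, 3 O, 1 S.
Implicit hydrogens by atom environment:
  5 × C: no H
  3 × C: 2 H each → 6
  2 × C: 1 H each → 2
  2 × N: no H
  2 × O: 1 H each → 2
  1 × Br: no H
  1 × C: 3 H
  1 × F: no H
  1 × O: no H
  1 × S: 1 H
  Total hydrogens = 14.
Molecular formula: C11H14BrFN2O3S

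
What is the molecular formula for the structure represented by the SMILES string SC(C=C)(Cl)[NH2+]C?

Heavy atoms from the SMILES: 4 C, 1 Cl, 1 N, 1 S.
Implicit hydrogens by atom environment:
  1 × C: 3 H
  1 × C: 2 H
  1 × C: 1 H
  1 × C: no H
  1 × Cl: no H
  1 × N (charge +1): 2 H
  1 × S: 1 H
  Total hydrogens = 9.
Net charge +1.
Molecular formula: C4H9ClNS+

C4H9ClNS+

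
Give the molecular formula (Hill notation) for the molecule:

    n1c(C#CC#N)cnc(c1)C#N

C8H2N4

Heavy atoms from the SMILES: 8 C, 4 N.
Implicit hydrogens by atom environment:
  4 × C: no H
  2 × C (aromatic): 1 H each → 2
  2 × C (aromatic): no H
  2 × N (aromatic): no H
  2 × N: no H
  Total hydrogens = 2.
Molecular formula: C8H2N4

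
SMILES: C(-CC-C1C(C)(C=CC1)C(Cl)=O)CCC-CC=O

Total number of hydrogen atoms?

23

Hydrogens are implicit in SMILES; fill each atom to its normal valence:
  8 × C: 2 H each → 16
  4 × C: 1 H each → 4
  2 × C: no H
  2 × O: no H
  1 × C: 3 H
  1 × Cl: no H
  Total hydrogens = 23.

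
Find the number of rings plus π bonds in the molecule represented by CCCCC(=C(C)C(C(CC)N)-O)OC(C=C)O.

Molecular formula from the SMILES: C14H27NO3.
DoU = (2C + 2 + N − H − X)/2 = (2·14 + 2 + 1 − 27 − 0)/2 = 4/2 = 2.
(Structurally: 0 ring(s) + 2 π bond(s) = 2.)

2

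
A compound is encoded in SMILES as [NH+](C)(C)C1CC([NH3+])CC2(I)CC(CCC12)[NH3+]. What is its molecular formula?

[C12H27IN3]3+

Heavy atoms from the SMILES: 12 C, 1 I, 3 N.
Implicit hydrogens by atom environment:
  5 × C: 2 H each → 10
  4 × C: 1 H each → 4
  2 × C: 3 H each → 6
  2 × N (charge +1): 3 H each → 6
  1 × C: no H
  1 × I: no H
  1 × N (charge +1): 1 H
  Total hydrogens = 27.
Net charge +3.
Molecular formula: [C12H27IN3]3+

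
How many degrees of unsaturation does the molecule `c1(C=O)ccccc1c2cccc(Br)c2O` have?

9

Molecular formula from the SMILES: C13H9BrO2.
DoU = (2C + 2 + N − H − X)/2 = (2·13 + 2 + 0 − 9 − 1)/2 = 18/2 = 9.
(Structurally: 2 ring(s) + 7 π bond(s) = 9.)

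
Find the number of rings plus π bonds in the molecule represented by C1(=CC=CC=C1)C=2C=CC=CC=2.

8

Molecular formula from the SMILES: C12H10.
DoU = (2C + 2 + N − H − X)/2 = (2·12 + 2 + 0 − 10 − 0)/2 = 16/2 = 8.
(Structurally: 2 ring(s) + 6 π bond(s) = 8.)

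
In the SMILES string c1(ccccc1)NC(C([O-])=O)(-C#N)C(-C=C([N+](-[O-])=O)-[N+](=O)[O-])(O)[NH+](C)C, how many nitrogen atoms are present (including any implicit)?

The symbol for nitrogen appears 5 times in the SMILES.

5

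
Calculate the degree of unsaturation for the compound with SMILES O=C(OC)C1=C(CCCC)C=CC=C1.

Molecular formula from the SMILES: C12H16O2.
DoU = (2C + 2 + N − H − X)/2 = (2·12 + 2 + 0 − 16 − 0)/2 = 10/2 = 5.
(Structurally: 1 ring(s) + 4 π bond(s) = 5.)

5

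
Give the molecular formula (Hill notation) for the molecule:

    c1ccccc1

Heavy atoms from the SMILES: 6 C.
Implicit hydrogens by atom environment:
  6 × C (aromatic): 1 H each → 6
  Total hydrogens = 6.
Molecular formula: C6H6

C6H6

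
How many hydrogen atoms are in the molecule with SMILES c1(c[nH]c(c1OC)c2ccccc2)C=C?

13

Hydrogens are implicit in SMILES; fill each atom to its normal valence:
  6 × C (aromatic): 1 H each → 6
  4 × C (aromatic): no H
  1 × C: 3 H
  1 × C: 2 H
  1 × C: 1 H
  1 × N (aromatic): 1 H
  1 × O: no H
  Total hydrogens = 13.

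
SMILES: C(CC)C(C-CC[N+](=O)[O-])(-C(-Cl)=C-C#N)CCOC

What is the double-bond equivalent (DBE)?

4

Molecular formula from the SMILES: C13H21ClN2O3.
DoU = (2C + 2 + N − H − X)/2 = (2·13 + 2 + 2 − 21 − 1)/2 = 8/2 = 4.
(Structurally: 0 ring(s) + 4 π bond(s) = 4.)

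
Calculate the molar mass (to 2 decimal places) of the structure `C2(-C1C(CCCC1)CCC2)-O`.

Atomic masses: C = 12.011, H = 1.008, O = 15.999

154.25

Molecular formula: C10H18O.
M = 10×12.011 + 18×1.008 + 1×15.999 = 154.25 g/mol.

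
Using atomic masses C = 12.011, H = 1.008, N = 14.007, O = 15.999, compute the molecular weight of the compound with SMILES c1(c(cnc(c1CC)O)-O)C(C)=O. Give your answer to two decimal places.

181.19

Molecular formula: C9H11NO3.
M = 9×12.011 + 11×1.008 + 1×14.007 + 3×15.999 = 181.19 g/mol.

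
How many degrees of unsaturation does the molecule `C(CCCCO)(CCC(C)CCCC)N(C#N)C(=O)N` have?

3

Molecular formula from the SMILES: C15H29N3O2.
DoU = (2C + 2 + N − H − X)/2 = (2·15 + 2 + 3 − 29 − 0)/2 = 6/2 = 3.
(Structurally: 0 ring(s) + 3 π bond(s) = 3.)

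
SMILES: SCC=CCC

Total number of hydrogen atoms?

Hydrogens are implicit in SMILES; fill each atom to its normal valence:
  2 × C: 2 H each → 4
  2 × C: 1 H each → 2
  1 × C: 3 H
  1 × S: 1 H
  Total hydrogens = 10.

10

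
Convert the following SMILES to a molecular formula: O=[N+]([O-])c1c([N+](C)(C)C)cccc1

Heavy atoms from the SMILES: 9 C, 2 N, 2 O.
Implicit hydrogens by atom environment:
  4 × C (aromatic): 1 H each → 4
  3 × C: 3 H each → 9
  2 × C (aromatic): no H
  2 × N (charge +1): no H
  1 × O: no H
  1 × O (charge -1): no H
  Total hydrogens = 13.
Net charge +1.
Molecular formula: C9H13N2O2+

C9H13N2O2+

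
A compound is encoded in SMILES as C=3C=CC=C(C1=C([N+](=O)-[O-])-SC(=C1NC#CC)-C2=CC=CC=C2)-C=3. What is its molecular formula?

Heavy atoms from the SMILES: 19 C, 2 N, 2 O, 1 S.
Implicit hydrogens by atom environment:
  10 × C (aromatic): 1 H each → 10
  6 × C (aromatic): no H
  2 × C: no H
  1 × C: 3 H
  1 × N: 1 H
  1 × N (charge +1): no H
  1 × O: no H
  1 × O (charge -1): no H
  1 × S (aromatic): no H
  Total hydrogens = 14.
Molecular formula: C19H14N2O2S

C19H14N2O2S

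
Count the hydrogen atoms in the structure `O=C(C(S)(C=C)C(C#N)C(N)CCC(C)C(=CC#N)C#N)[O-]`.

Hydrogens are implicit in SMILES; fill each atom to its normal valence:
  6 × C: no H
  5 × C: 1 H each → 5
  3 × C: 2 H each → 6
  3 × N: no H
  1 × C: 3 H
  1 × N: 2 H
  1 × O: no H
  1 × O (charge -1): no H
  1 × S: 1 H
  Total hydrogens = 17.

17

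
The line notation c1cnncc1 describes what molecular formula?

C4H4N2

Heavy atoms from the SMILES: 4 C, 2 N.
Implicit hydrogens by atom environment:
  4 × C (aromatic): 1 H each → 4
  2 × N (aromatic): no H
  Total hydrogens = 4.
Molecular formula: C4H4N2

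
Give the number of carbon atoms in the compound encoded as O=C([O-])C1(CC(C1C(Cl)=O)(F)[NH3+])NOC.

The symbol for carbon appears 7 times in the SMILES. (Cl is a single chlorine, not C + l.)

7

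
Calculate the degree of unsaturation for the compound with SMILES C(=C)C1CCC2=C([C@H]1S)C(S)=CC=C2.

6

Molecular formula from the SMILES: C12H14S2.
DoU = (2C + 2 + N − H − X)/2 = (2·12 + 2 + 0 − 14 − 0)/2 = 12/2 = 6.
(Structurally: 2 ring(s) + 4 π bond(s) = 6.)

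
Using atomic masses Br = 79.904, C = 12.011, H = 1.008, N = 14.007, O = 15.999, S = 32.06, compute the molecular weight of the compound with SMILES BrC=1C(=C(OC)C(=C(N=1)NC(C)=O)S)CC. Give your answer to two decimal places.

305.19

Molecular formula: C10H13BrN2O2S.
M = 1×79.904 + 10×12.011 + 13×1.008 + 2×14.007 + 2×15.999 + 1×32.06 = 305.19 g/mol.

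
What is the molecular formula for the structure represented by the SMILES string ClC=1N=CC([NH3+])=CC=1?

Heavy atoms from the SMILES: 5 C, 1 Cl, 2 N.
Implicit hydrogens by atom environment:
  3 × C (aromatic): 1 H each → 3
  2 × C (aromatic): no H
  1 × Cl: no H
  1 × N (charge +1): 3 H
  1 × N (aromatic): no H
  Total hydrogens = 6.
Net charge +1.
Molecular formula: C5H6ClN2+

C5H6ClN2+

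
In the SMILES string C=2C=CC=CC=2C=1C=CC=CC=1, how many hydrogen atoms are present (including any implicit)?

Hydrogens are implicit in SMILES; fill each atom to its normal valence:
  10 × C (aromatic): 1 H each → 10
  2 × C (aromatic): no H
  Total hydrogens = 10.

10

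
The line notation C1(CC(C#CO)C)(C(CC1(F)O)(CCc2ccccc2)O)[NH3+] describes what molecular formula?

Heavy atoms from the SMILES: 17 C, 1 F, 1 N, 3 O.
Implicit hydrogens by atom environment:
  5 × C (aromatic): 1 H each → 5
  5 × C: no H
  4 × C: 2 H each → 8
  3 × O: 1 H each → 3
  1 × C: 3 H
  1 × C: 1 H
  1 × C (aromatic): no H
  1 × F: no H
  1 × N (charge +1): 3 H
  Total hydrogens = 23.
Net charge +1.
Molecular formula: C17H23FNO3+

C17H23FNO3+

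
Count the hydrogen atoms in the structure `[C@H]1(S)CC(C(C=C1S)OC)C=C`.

Hydrogens are implicit in SMILES; fill each atom to its normal valence:
  5 × C: 1 H each → 5
  2 × C: 2 H each → 4
  2 × S: 1 H each → 2
  1 × C: 3 H
  1 × C: no H
  1 × O: no H
  Total hydrogens = 14.

14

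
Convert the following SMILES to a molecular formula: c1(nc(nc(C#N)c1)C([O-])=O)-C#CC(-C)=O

Heavy atoms from the SMILES: 10 C, 3 N, 3 O.
Implicit hydrogens by atom environment:
  5 × C: no H
  3 × C (aromatic): no H
  2 × N (aromatic): no H
  2 × O: no H
  1 × C: 3 H
  1 × C (aromatic): 1 H
  1 × N: no H
  1 × O (charge -1): no H
  Total hydrogens = 4.
Net charge -1.
Molecular formula: C10H4N3O3-

C10H4N3O3-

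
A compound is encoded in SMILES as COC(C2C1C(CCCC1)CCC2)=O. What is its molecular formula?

Heavy atoms from the SMILES: 12 C, 2 O.
Implicit hydrogens by atom environment:
  7 × C: 2 H each → 14
  3 × C: 1 H each → 3
  2 × O: no H
  1 × C: 3 H
  1 × C: no H
  Total hydrogens = 20.
Molecular formula: C12H20O2

C12H20O2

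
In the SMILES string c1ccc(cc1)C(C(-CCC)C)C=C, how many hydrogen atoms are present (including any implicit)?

Hydrogens are implicit in SMILES; fill each atom to its normal valence:
  5 × C (aromatic): 1 H each → 5
  3 × C: 2 H each → 6
  3 × C: 1 H each → 3
  2 × C: 3 H each → 6
  1 × C (aromatic): no H
  Total hydrogens = 20.

20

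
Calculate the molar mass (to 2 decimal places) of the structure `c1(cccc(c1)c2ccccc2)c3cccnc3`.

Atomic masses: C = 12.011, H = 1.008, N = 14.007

231.30

Molecular formula: C17H13N.
M = 17×12.011 + 13×1.008 + 1×14.007 = 231.30 g/mol.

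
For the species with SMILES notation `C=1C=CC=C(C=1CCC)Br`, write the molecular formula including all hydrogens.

C9H11Br

Heavy atoms from the SMILES: 1 Br, 9 C.
Implicit hydrogens by atom environment:
  4 × C (aromatic): 1 H each → 4
  2 × C: 2 H each → 4
  2 × C (aromatic): no H
  1 × Br: no H
  1 × C: 3 H
  Total hydrogens = 11.
Molecular formula: C9H11Br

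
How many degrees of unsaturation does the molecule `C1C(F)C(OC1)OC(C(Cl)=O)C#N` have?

Molecular formula from the SMILES: C7H7ClFNO3.
DoU = (2C + 2 + N − H − X)/2 = (2·7 + 2 + 1 − 7 − 2)/2 = 8/2 = 4.
(Structurally: 1 ring(s) + 3 π bond(s) = 4.)

4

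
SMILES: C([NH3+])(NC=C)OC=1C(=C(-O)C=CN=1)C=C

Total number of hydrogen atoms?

14

Hydrogens are implicit in SMILES; fill each atom to its normal valence:
  3 × C: 1 H each → 3
  3 × C (aromatic): no H
  2 × C: 2 H each → 4
  2 × C (aromatic): 1 H each → 2
  1 × N (charge +1): 3 H
  1 × N: 1 H
  1 × N (aromatic): no H
  1 × O: 1 H
  1 × O: no H
  Total hydrogens = 14.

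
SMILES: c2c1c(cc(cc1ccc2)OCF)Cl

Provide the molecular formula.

C11H8ClFO

Heavy atoms from the SMILES: 11 C, 1 Cl, 1 F, 1 O.
Implicit hydrogens by atom environment:
  6 × C (aromatic): 1 H each → 6
  4 × C (aromatic): no H
  1 × C: 2 H
  1 × Cl: no H
  1 × F: no H
  1 × O: no H
  Total hydrogens = 8.
Molecular formula: C11H8ClFO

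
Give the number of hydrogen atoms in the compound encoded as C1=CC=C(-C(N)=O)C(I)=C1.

Hydrogens are implicit in SMILES; fill each atom to its normal valence:
  4 × C (aromatic): 1 H each → 4
  2 × C (aromatic): no H
  1 × C: no H
  1 × I: no H
  1 × N: 2 H
  1 × O: no H
  Total hydrogens = 6.

6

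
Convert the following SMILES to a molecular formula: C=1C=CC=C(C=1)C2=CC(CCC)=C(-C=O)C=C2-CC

Heavy atoms from the SMILES: 18 C, 1 O.
Implicit hydrogens by atom environment:
  7 × C (aromatic): 1 H each → 7
  5 × C (aromatic): no H
  3 × C: 2 H each → 6
  2 × C: 3 H each → 6
  1 × C: 1 H
  1 × O: no H
  Total hydrogens = 20.
Molecular formula: C18H20O

C18H20O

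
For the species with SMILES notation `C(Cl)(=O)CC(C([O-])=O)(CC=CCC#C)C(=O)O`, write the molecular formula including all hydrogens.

C11H10ClO5-

Heavy atoms from the SMILES: 11 C, 1 Cl, 5 O.
Implicit hydrogens by atom environment:
  5 × C: no H
  3 × C: 2 H each → 6
  3 × C: 1 H each → 3
  3 × O: no H
  1 × Cl: no H
  1 × O: 1 H
  1 × O (charge -1): no H
  Total hydrogens = 10.
Net charge -1.
Molecular formula: C11H10ClO5-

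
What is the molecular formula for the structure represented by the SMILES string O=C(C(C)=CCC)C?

C7H12O

Heavy atoms from the SMILES: 7 C, 1 O.
Implicit hydrogens by atom environment:
  3 × C: 3 H each → 9
  2 × C: no H
  1 × C: 2 H
  1 × C: 1 H
  1 × O: no H
  Total hydrogens = 12.
Molecular formula: C7H12O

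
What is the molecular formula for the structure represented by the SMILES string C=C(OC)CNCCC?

Heavy atoms from the SMILES: 7 C, 1 N, 1 O.
Implicit hydrogens by atom environment:
  4 × C: 2 H each → 8
  2 × C: 3 H each → 6
  1 × C: no H
  1 × N: 1 H
  1 × O: no H
  Total hydrogens = 15.
Molecular formula: C7H15NO

C7H15NO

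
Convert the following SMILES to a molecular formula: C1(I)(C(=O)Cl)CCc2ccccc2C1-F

C11H9ClFIO

Heavy atoms from the SMILES: 11 C, 1 Cl, 1 F, 1 I, 1 O.
Implicit hydrogens by atom environment:
  4 × C (aromatic): 1 H each → 4
  2 × C: 2 H each → 4
  2 × C (aromatic): no H
  2 × C: no H
  1 × C: 1 H
  1 × Cl: no H
  1 × F: no H
  1 × I: no H
  1 × O: no H
  Total hydrogens = 9.
Molecular formula: C11H9ClFIO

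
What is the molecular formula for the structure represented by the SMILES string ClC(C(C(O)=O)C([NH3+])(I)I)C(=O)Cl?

C5H6Cl2I2NO3+

Heavy atoms from the SMILES: 5 C, 2 Cl, 2 I, 1 N, 3 O.
Implicit hydrogens by atom environment:
  3 × C: no H
  2 × C: 1 H each → 2
  2 × Cl: no H
  2 × I: no H
  2 × O: no H
  1 × N (charge +1): 3 H
  1 × O: 1 H
  Total hydrogens = 6.
Net charge +1.
Molecular formula: C5H6Cl2I2NO3+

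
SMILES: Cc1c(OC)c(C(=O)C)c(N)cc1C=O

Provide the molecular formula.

Heavy atoms from the SMILES: 11 C, 1 N, 3 O.
Implicit hydrogens by atom environment:
  5 × C (aromatic): no H
  3 × C: 3 H each → 9
  3 × O: no H
  1 × C (aromatic): 1 H
  1 × C: 1 H
  1 × C: no H
  1 × N: 2 H
  Total hydrogens = 13.
Molecular formula: C11H13NO3

C11H13NO3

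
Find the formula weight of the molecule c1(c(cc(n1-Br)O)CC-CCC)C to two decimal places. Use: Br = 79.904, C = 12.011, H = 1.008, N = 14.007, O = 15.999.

246.15

Molecular formula: C10H16BrNO.
M = 1×79.904 + 10×12.011 + 16×1.008 + 1×14.007 + 1×15.999 = 246.15 g/mol.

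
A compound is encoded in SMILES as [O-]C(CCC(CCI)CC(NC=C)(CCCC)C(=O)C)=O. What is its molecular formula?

C16H27INO3-

Heavy atoms from the SMILES: 16 C, 1 I, 1 N, 3 O.
Implicit hydrogens by atom environment:
  9 × C: 2 H each → 18
  3 × C: no H
  2 × C: 3 H each → 6
  2 × C: 1 H each → 2
  2 × O: no H
  1 × I: no H
  1 × N: 1 H
  1 × O (charge -1): no H
  Total hydrogens = 27.
Net charge -1.
Molecular formula: C16H27INO3-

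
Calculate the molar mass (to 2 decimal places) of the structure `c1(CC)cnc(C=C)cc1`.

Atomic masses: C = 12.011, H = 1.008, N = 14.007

Molecular formula: C9H11N.
M = 9×12.011 + 11×1.008 + 1×14.007 = 133.19 g/mol.

133.19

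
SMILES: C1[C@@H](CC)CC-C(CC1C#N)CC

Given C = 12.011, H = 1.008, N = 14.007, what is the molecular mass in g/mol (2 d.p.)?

Molecular formula: C12H21N.
M = 12×12.011 + 21×1.008 + 1×14.007 = 179.31 g/mol.

179.31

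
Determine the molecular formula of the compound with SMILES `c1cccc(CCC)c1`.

Heavy atoms from the SMILES: 9 C.
Implicit hydrogens by atom environment:
  5 × C (aromatic): 1 H each → 5
  2 × C: 2 H each → 4
  1 × C: 3 H
  1 × C (aromatic): no H
  Total hydrogens = 12.
Molecular formula: C9H12

C9H12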